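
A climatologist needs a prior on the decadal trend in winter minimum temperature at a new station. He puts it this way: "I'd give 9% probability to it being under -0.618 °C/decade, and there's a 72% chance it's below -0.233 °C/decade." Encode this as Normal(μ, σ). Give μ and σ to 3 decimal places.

μ = -0.350, σ = 0.200

For Normal(μ,σ), the p-quantile is μ + z_p·σ. Here z_{0.09} = -1.341, z_{0.72} = 0.5828.
So -0.618 = μ − 1.341σ and -0.233 = μ + 0.5828σ.
Subtracting: σ = (-0.233 − -0.618)/(0.5828 − (-1.341)) = 0.200.
Then μ = -0.618 − (-1.341)·0.200 = -0.350.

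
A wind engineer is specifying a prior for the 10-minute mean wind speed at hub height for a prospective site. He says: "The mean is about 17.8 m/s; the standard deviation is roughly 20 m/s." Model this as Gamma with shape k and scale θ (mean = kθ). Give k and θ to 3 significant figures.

For Gamma(k, scale θ): mean = kθ, variance = kθ², so CV = 1/√k.
CV = SD/mean = 20/17.8 = 1.124, hence k = 1/CV² = 0.792.
Then θ = mean/k = 17.8/0.792 = 22.5.

k ≈ 0.792, θ ≈ 22.5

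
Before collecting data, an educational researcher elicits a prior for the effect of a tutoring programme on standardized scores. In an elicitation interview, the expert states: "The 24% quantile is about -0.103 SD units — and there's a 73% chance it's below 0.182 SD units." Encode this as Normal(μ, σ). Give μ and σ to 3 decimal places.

The p-quantile of Normal(μ,σ) is μ + z_p·σ, with z_{0.24} = -0.7063 and z_{0.73} = 0.6128.
Eliminate σ: μ = (z₂·x₁ − z₁·x₂)/(z₂ − z₁) = (0.6128·-0.103 − (-0.7063)·0.182)/1.319 = 0.050.
Then σ = (x₂ − x₁)/(z₂ − z₁) = (0.182 − -0.103)/1.319 = 0.216.

μ = 0.050, σ = 0.216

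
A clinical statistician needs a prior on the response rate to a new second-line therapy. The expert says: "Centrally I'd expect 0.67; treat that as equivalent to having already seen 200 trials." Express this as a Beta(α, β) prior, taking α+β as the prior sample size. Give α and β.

Under the effective-sample-size interpretation, Beta(α, β) has prior mean α/(α+β) and prior sample size α+β.
So α+β = 200 and α/(α+β) = 0.67, giving α = 0.67·200 = 134 and β = 200 − 134 = 66.

α = 134, β = 66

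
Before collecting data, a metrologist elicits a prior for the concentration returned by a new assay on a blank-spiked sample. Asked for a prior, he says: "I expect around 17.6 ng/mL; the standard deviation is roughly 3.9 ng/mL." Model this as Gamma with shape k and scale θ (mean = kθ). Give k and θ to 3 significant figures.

For Gamma(k, scale θ): mean = kθ, variance = kθ², so CV = 1/√k.
CV = SD/mean = 3.9/17.6 = 0.2216, hence k = 1/CV² = 20.4.
Then θ = mean/k = 17.6/20.4 = 0.864.

k ≈ 20.4, θ ≈ 0.864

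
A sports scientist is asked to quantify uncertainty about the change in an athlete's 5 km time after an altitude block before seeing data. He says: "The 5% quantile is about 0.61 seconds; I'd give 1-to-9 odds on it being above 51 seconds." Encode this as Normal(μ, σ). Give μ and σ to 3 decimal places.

μ = 28.933, σ = 17.219

For Normal(μ,σ), the p-quantile is μ + z_p·σ. Here z_{0.05} = -1.645, z_{0.9} = 1.282.
So 0.61 = μ − 1.645σ and 51 = μ + 1.282σ.
Subtracting: σ = (51 − 0.61)/(1.282 − (-1.645)) = 17.219.
Then μ = 0.61 − (-1.645)·17.219 = 28.933.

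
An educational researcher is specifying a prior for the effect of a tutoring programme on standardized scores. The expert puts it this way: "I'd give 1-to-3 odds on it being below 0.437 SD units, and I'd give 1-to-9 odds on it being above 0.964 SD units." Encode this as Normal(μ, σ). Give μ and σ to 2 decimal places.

μ = 0.62, σ = 0.27

The p-quantile of Normal(μ,σ) is μ + z_p·σ, with z_{0.25} = -0.6745 and z_{0.9} = 1.282.
Eliminate σ: μ = (z₂·x₁ − z₁·x₂)/(z₂ − z₁) = (1.282·0.437 − (-0.6745)·0.964)/1.956 = 0.62.
Then σ = (x₂ − x₁)/(z₂ − z₁) = (0.964 − 0.437)/1.956 = 0.27.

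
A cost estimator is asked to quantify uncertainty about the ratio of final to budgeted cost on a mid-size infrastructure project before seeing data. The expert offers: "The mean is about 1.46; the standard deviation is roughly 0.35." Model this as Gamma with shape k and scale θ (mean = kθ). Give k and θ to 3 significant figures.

k ≈ 17.4, θ ≈ 0.0839

For Gamma(k, scale θ): mean = kθ, variance = kθ², so CV = 1/√k.
CV = SD/mean = 0.35/1.46 = 0.2397, hence k = 1/CV² = 17.4.
Then θ = mean/k = 1.46/17.4 = 0.0839.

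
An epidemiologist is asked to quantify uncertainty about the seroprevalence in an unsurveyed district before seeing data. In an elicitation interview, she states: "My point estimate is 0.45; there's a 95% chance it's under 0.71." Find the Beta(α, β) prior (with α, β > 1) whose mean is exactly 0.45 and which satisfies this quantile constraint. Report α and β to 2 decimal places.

α ≈ 4.25, β ≈ 5.20

With mean 0.45 fixed, write α = 0.45s, β = 0.55s where s = α+β.
Need P(θ < 0.71) = 0.95 under Beta(0.45s, 0.55s). Normal approximation: (q−m)/√(m(1−m)/s) ≈ z_{0.95} = 1.64, so s ≈ 0.45·0.55·(1.64)²/(0.71−0.45)² = 9.9.
At s = 9.9: P(θ<0.71) ≈ 0.954. Adjusting to match 0.95 gives s ≈ 9.45.
So α = 0.45·9.45 ≈ 4.25, β = 0.55·9.45 ≈ 5.20.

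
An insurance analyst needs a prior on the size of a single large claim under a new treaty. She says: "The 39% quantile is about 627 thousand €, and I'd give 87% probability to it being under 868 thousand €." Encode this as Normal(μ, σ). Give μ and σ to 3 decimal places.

For Normal(μ,σ), the p-quantile is μ + z_p·σ. Here z_{0.39} = -0.2793, z_{0.87} = 1.126.
So 627 = μ − 0.2793σ and 868 = μ + 1.126σ.
Subtracting: σ = (868 − 627)/(1.126 − (-0.2793)) = 171.444.
Then μ = 627 − (-0.2793)·171.444 = 674.887.

μ = 674.887, σ = 171.444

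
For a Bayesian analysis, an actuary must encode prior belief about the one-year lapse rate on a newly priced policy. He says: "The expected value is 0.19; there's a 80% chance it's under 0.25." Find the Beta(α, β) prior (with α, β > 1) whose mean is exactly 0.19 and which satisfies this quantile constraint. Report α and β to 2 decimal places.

With mean 0.19 fixed, write α = 0.19s, β = 0.81s where s = α+β.
Need P(θ < 0.25) = 0.8 under Beta(0.19s, 0.81s). Normal approximation: (q−m)/√(m(1−m)/s) ≈ z_{0.8} = 0.842, so s ≈ 0.19·0.81·(0.842)²/(0.25−0.19)² = 30.3.
At s = 30.3: P(θ<0.25) ≈ 0.809. Adjusting to match 0.8 gives s ≈ 27.53.
So α = 0.19·27.53 ≈ 5.23, β = 0.81·27.53 ≈ 22.30.

α ≈ 5.23, β ≈ 22.30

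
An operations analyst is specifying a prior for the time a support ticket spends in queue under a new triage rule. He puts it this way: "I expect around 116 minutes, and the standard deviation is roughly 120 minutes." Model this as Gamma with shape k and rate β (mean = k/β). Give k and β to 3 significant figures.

For Gamma(k, rate β): mean = k/β, variance = k/β², so CV = 1/√k.
CV = SD/mean = 120/116 = 1.034, hence k = 1/CV² = 0.934.
Then β = k/mean = 0.934/116 = 0.00806.

k ≈ 0.934, β ≈ 0.00806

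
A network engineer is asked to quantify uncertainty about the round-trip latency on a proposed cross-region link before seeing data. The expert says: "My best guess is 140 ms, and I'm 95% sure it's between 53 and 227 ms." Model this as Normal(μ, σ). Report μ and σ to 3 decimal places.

μ = 140.000, σ = 44.389

A symmetric 95% interval runs μ ± z·σ with z = 1.96.
Half-width = 87, so σ = 87/1.96 = 44.389.
μ is the stated best guess, 140.000.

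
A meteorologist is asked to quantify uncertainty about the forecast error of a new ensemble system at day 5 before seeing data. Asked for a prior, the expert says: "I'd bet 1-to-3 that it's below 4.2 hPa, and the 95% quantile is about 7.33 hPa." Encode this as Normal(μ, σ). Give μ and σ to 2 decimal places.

For Normal(μ,σ), the p-quantile is μ + z_p·σ. Here z_{0.25} = -0.6745, z_{0.95} = 1.645.
So 4.2 = μ − 0.6745σ and 7.33 = μ + 1.645σ.
Subtracting: σ = (7.33 − 4.2)/(1.645 − (-0.6745)) = 1.35.
Then μ = 4.2 − (-0.6745)·1.35 = 5.11.

μ = 5.11, σ = 1.35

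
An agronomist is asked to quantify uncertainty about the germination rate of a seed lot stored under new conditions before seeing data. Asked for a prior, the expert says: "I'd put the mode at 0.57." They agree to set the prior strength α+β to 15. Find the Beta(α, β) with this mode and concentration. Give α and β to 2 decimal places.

α = 8.41, β = 6.59

For α,β > 1 the Beta mode is (α−1)/(α+β−2). With α+β = 15, the mode is (α−1)/13.
Set (α−1)/13 = 0.57 → α = 1 + 0.57·13 = 8.41.
β = 15 − α = 6.59.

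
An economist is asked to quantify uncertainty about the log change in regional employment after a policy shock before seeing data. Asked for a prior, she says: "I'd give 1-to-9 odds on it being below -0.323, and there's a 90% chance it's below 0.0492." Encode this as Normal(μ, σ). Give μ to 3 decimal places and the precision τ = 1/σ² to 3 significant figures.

μ = -0.137, τ = 47.4

The p-quantile of Normal(μ,σ) is μ + z_p·σ, with z_{0.1} = -1.282 and z_{0.9} = 1.282.
Eliminate σ: μ = (z₂·x₁ − z₁·x₂)/(z₂ − z₁) = (1.282·-0.323 − (-1.282)·0.0492)/2.563 = -0.137.
Then σ = (x₂ − x₁)/(z₂ − z₁) = (0.0492 − -0.323)/2.563 = 0.145.
Precision τ = 1/σ² = 1/0.1452² = 47.4.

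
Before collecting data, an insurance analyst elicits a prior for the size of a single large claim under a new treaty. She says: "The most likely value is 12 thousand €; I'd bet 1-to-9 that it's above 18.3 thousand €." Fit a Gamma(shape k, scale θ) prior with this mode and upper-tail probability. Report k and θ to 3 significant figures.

Gamma(k,θ) with k>1 has mode (k−1)θ, so θ = 12/(k−1).
Need P(X < 18.3) = 0.9 with θ tied to k this way. Start at k = 2, θ = 12: P(X<18.3) ≈ 0.451.
Too low — raise k to concentrate. Iterating converges to k ≈ 11.5.
Then θ = 12/(11.5−1) ≈ 1.15.

k ≈ 11.5, θ ≈ 1.15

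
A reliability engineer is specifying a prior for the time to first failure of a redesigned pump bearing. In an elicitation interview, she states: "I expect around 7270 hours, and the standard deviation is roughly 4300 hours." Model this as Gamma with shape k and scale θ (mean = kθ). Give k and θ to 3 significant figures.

For Gamma(k, scale θ): mean = kθ, variance = kθ², so CV = 1/√k.
CV = SD/mean = 4300/7270 = 0.5915, hence k = 1/CV² = 2.86.
Then θ = mean/k = 7270/2.86 = 2540.

k ≈ 2.86, θ ≈ 2540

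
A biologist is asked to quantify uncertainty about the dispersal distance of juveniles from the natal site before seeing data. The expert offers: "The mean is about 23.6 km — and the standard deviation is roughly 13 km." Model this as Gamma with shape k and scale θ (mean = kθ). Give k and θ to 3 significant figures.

For Gamma(k, scale θ): mean = kθ, variance = kθ², so CV = 1/√k.
CV = SD/mean = 13/23.6 = 0.5508, hence k = 1/CV² = 3.3.
Then θ = mean/k = 23.6/3.3 = 7.16.

k ≈ 3.3, θ ≈ 7.16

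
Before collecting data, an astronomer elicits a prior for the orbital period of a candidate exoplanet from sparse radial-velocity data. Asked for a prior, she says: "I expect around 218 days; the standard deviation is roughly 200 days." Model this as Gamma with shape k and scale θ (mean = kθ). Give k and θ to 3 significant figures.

k ≈ 1.19, θ ≈ 183

For Gamma(k, scale θ): mean = kθ, variance = kθ², so CV = 1/√k.
CV = SD/mean = 200/218 = 0.9174, hence k = 1/CV² = 1.19.
Then θ = mean/k = 218/1.19 = 183.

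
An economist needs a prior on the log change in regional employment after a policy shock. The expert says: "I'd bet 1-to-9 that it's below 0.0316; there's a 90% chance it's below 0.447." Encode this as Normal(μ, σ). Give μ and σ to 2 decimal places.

μ = 0.24, σ = 0.16

For Normal(μ,σ), the p-quantile is μ + z_p·σ. Here z_{0.1} = -1.282, z_{0.9} = 1.282.
So 0.0316 = μ − 1.282σ and 0.447 = μ + 1.282σ.
Subtracting: σ = (0.447 − 0.0316)/(1.282 − (-1.282)) = 0.16.
Then μ = 0.0316 − (-1.282)·0.16 = 0.24.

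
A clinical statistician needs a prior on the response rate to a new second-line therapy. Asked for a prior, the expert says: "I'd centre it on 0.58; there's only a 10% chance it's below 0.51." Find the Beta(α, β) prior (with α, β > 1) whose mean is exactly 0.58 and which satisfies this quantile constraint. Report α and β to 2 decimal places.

With mean 0.58 fixed, write α = 0.58s, β = 0.42s where s = α+β.
Need P(θ < 0.51) = 0.1 under Beta(0.58s, 0.42s). Normal approximation: (q−m)/√(m(1−m)/s) ≈ z_{0.1} = -1.28, so s ≈ 0.58·0.42·(-1.28)²/(0.51−0.58)² = 81.6.
At s = 81.6: P(θ<0.51) ≈ 0.101. Adjusting to match 0.1 gives s ≈ 82.29.
So α = 0.58·82.29 ≈ 47.73, β = 0.42·82.29 ≈ 34.56.

α ≈ 47.73, β ≈ 34.56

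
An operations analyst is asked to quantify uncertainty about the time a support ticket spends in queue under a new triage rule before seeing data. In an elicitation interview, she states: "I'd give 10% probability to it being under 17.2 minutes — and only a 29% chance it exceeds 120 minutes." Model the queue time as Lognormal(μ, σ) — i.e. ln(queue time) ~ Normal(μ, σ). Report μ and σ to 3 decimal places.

If T ~ Lognormal(μ,σ) then ln T ~ Normal(μ,σ), so the p-quantile of ln T is μ + z_p·σ.
ln(17.2) = 2.845 and ln(120) = 4.787; z_{0.1} = -1.282, z_{0.71} = 0.5534.
σ = (4.787 − 2.845)/(0.5534 − (-1.282)) = 1.059.
μ = 2.845 − (-1.282)·1.059 = 4.202.

μ ≈ 4.202, σ ≈ 1.059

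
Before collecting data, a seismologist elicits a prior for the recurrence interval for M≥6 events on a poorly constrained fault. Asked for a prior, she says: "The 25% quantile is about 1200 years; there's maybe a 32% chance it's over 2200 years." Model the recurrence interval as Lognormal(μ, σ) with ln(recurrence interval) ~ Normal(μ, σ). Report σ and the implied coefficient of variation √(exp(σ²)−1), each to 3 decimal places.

σ ≈ 0.531, CV ≈ 0.570

If T ~ Lognormal(μ,σ) then ln T ~ Normal(μ,σ), so the p-quantile of ln T is μ + z_p·σ.
ln(1200) = 7.09 and ln(2200) = 7.696; z_{0.25} = -0.6745, z_{0.68} = 0.4677.
σ = (7.696 − 7.09)/(0.4677 − (-0.6745)) = 0.531.
μ = 7.09 − (-0.6745)·0.531 = 7.448.
CV = √(exp(σ²)−1) = √(exp(0.2816)−1) = 0.570.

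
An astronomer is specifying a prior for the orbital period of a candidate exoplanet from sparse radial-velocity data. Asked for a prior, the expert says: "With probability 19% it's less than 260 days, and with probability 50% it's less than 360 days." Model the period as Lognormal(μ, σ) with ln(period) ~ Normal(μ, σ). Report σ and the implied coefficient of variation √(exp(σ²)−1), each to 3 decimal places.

σ ≈ 0.371, CV ≈ 0.384

If T ~ Lognormal(μ,σ) then ln T ~ Normal(μ,σ), so the p-quantile of ln T is μ + z_p·σ.
ln(260) = 5.561 and ln(360) = 5.886; z_{0.19} = -0.8779, z_{0.5} = 0.
σ = (5.886 − 5.561)/(0 − (-0.8779)) = 0.371.
μ = 5.561 − (-0.8779)·0.371 = 5.886.
CV = √(exp(σ²)−1) = √(exp(0.1374)−1) = 0.384.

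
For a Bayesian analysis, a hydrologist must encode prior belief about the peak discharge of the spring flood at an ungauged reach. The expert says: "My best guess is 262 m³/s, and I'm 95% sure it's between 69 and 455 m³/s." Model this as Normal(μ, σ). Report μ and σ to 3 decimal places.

μ = 262.000, σ = 98.471

A symmetric 95% interval runs μ ± z·σ with z = 1.96.
Half-width = 193, so σ = 193/1.96 = 98.471.
μ is the stated best guess, 262.000.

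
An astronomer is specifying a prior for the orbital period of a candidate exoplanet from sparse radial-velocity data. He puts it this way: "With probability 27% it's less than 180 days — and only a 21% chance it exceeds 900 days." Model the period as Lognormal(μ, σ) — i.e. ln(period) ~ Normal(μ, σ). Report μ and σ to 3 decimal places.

μ ≈ 5.888, σ ≈ 1.134

If T ~ Lognormal(μ,σ) then ln T ~ Normal(μ,σ), so the p-quantile of ln T is μ + z_p·σ.
ln(180) = 5.193 and ln(900) = 6.802; z_{0.27} = -0.6128, z_{0.79} = 0.8064.
σ = (6.802 − 5.193)/(0.8064 − (-0.6128)) = 1.134.
μ = 5.193 − (-0.6128)·1.134 = 5.888.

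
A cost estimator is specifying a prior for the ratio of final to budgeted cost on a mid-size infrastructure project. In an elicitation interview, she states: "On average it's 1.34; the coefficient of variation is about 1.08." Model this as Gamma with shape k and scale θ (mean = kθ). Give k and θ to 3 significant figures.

For Gamma(k, scale θ): mean = kθ, variance = kθ², so CV = 1/√k.
CV = 1.08, hence k = 1/CV² = 0.857.
Then θ = mean/k = 1.34/0.857 = 1.56.

k ≈ 0.857, θ ≈ 1.56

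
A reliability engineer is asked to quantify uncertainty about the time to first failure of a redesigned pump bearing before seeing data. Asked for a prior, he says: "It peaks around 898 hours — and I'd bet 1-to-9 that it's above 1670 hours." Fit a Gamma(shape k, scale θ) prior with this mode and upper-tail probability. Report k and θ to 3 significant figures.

k ≈ 5.96, θ ≈ 181

Gamma(k,θ) with k>1 has mode (k−1)θ, so θ = 898/(k−1).
Need P(X < 1670) = 0.9 with θ tied to k this way. Start at k = 2, θ = 898: P(X<1670) ≈ 0.555.
Too low — raise k to concentrate. Iterating converges to k ≈ 5.96.
Then θ = 898/(5.96−1) ≈ 181.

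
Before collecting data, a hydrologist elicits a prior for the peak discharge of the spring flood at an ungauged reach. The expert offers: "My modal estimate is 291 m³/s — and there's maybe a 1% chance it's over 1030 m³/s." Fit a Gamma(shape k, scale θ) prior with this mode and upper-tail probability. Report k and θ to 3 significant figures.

Gamma(k,θ) with k>1 has mode (k−1)θ, so θ = 291/(k−1).
Need P(X < 1030) = 0.99 with θ tied to k this way. Start at k = 2, θ = 291: P(X<1030) ≈ 0.868.
Too low — raise k to concentrate. Iterating converges to k ≈ 3.7.
Then θ = 291/(3.7−1) ≈ 108.

k ≈ 3.7, θ ≈ 108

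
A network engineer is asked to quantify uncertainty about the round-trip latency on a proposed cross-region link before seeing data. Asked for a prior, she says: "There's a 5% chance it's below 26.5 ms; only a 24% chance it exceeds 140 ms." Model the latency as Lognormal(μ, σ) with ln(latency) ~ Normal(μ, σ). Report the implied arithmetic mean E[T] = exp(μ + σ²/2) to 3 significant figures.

E[T] ≈ 109 ms

If T ~ Lognormal(μ,σ) then ln T ~ Normal(μ,σ), so the p-quantile of ln T is μ + z_p·σ.
ln(26.5) = 3.277 and ln(140) = 4.942; z_{0.05} = -1.645, z_{0.76} = 0.7063.
σ = (4.942 − 3.277)/(0.7063 − (-1.645)) = 0.708.
μ = 3.277 − (-1.645)·0.708 = 4.442.
E[T] = exp(μ + σ²/2) = exp(4.442 + 0.2506) = 109 ms.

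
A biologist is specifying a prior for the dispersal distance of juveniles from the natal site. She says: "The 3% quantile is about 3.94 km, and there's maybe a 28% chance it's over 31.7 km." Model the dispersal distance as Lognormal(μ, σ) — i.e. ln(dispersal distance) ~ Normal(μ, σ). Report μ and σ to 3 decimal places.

μ ≈ 2.963, σ ≈ 0.846

If T ~ Lognormal(μ,σ) then ln T ~ Normal(μ,σ), so the p-quantile of ln T is μ + z_p·σ.
ln(3.94) = 1.371 and ln(31.7) = 3.456; z_{0.03} = -1.881, z_{0.72} = 0.5828.
σ = (3.456 − 1.371)/(0.5828 − (-1.881)) = 0.846.
μ = 1.371 − (-1.881)·0.846 = 2.963.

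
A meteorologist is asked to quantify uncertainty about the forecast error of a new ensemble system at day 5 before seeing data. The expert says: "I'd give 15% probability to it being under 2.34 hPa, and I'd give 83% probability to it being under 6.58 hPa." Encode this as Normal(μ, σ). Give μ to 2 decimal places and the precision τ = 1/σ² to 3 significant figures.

μ = 4.55, τ = 0.22

The p-quantile of Normal(μ,σ) is μ + z_p·σ, with z_{0.15} = -1.036 and z_{0.83} = 0.9542.
Eliminate σ: μ = (z₂·x₁ − z₁·x₂)/(z₂ − z₁) = (0.9542·2.34 − (-1.036)·6.58)/1.991 = 4.55.
Then σ = (x₂ − x₁)/(z₂ − z₁) = (6.58 − 2.34)/1.991 = 2.13.
Precision τ = 1/σ² = 1/2.13² = 0.22.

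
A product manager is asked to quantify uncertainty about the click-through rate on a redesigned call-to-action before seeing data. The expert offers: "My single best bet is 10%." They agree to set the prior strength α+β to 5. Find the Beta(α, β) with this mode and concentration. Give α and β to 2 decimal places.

α = 1.30, β = 3.70

For α,β > 1 the Beta mode is (α−1)/(α+β−2). With α+β = 5, the mode is (α−1)/3.
Set (α−1)/3 = 0.1 → α = 1 + 0.1·3 = 1.30.
β = 5 − α = 3.70.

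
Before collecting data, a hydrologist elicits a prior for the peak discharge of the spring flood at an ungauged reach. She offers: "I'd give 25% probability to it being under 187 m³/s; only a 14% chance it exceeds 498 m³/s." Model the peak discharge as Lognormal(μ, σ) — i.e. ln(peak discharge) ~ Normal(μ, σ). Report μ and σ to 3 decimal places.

If T ~ Lognormal(μ,σ) then ln T ~ Normal(μ,σ), so the p-quantile of ln T is μ + z_p·σ.
ln(187) = 5.231 and ln(498) = 6.211; z_{0.25} = -0.6745, z_{0.86} = 1.08.
σ = (6.211 − 5.231)/(1.08 − (-0.6745)) = 0.558.
μ = 5.231 − (-0.6745)·0.558 = 5.608.

μ ≈ 5.608, σ ≈ 0.558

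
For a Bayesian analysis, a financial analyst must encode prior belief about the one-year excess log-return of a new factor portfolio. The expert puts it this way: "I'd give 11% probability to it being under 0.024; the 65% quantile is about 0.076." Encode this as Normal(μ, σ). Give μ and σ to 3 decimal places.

The p-quantile of Normal(μ,σ) is μ + z_p·σ, with z_{0.11} = -1.227 and z_{0.65} = 0.3853.
Eliminate σ: μ = (z₂·x₁ − z₁·x₂)/(z₂ − z₁) = (0.3853·0.024 − (-1.227)·0.076)/1.612 = 0.064.
Then σ = (x₂ − x₁)/(z₂ − z₁) = (0.076 − 0.024)/1.612 = 0.032.

μ = 0.064, σ = 0.032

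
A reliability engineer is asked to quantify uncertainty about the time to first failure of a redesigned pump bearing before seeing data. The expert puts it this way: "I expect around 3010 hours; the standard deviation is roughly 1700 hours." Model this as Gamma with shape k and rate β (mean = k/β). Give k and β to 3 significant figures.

k ≈ 3.13, β ≈ 0.00104

For Gamma(k, rate β): mean = k/β, variance = k/β², so CV = 1/√k.
CV = SD/mean = 1700/3010 = 0.5648, hence k = 1/CV² = 3.13.
Then β = k/mean = 3.13/3010 = 0.00104.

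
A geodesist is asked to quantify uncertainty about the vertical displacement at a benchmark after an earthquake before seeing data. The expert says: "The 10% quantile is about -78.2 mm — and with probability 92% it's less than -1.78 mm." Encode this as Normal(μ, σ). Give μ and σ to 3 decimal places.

μ = -41.747, σ = 28.445

The p-quantile of Normal(μ,σ) is μ + z_p·σ, with z_{0.1} = -1.282 and z_{0.92} = 1.405.
Eliminate σ: μ = (z₂·x₁ − z₁·x₂)/(z₂ − z₁) = (1.405·-78.2 − (-1.282)·-1.78)/2.687 = -41.747.
Then σ = (x₂ − x₁)/(z₂ − z₁) = (-1.78 − -78.2)/2.687 = 28.445.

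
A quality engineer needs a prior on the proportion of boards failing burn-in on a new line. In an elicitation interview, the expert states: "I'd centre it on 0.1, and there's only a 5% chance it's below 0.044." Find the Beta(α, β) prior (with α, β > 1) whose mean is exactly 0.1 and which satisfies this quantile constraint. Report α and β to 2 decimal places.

With mean 0.1 fixed, write α = 0.1s, β = 0.9s where s = α+β.
Need P(θ < 0.044) = 0.05 under Beta(0.1s, 0.9s). Normal approximation: (q−m)/√(m(1−m)/s) ≈ z_{0.05} = -1.64, so s ≈ 0.1·0.9·(-1.64)²/(0.044−0.1)² = 77.6.
At s = 77.6: P(θ<0.044) ≈ 0.025. Adjusting to match 0.05 gives s ≈ 56.82.
So α = 0.1·56.82 ≈ 5.68, β = 0.9·56.82 ≈ 51.13.

α ≈ 5.68, β ≈ 51.13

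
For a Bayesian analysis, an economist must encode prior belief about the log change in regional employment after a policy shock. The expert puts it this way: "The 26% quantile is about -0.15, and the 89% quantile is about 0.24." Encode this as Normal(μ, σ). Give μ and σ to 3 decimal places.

For Normal(μ,σ), the p-quantile is μ + z_p·σ. Here z_{0.26} = -0.6433, z_{0.89} = 1.227.
So -0.15 = μ − 0.6433σ and 0.24 = μ + 1.227σ.
Subtracting: σ = (0.24 − -0.15)/(1.227 − (-0.6433)) = 0.209.
Then μ = -0.15 − (-0.6433)·0.209 = -0.016.

μ = -0.016, σ = 0.209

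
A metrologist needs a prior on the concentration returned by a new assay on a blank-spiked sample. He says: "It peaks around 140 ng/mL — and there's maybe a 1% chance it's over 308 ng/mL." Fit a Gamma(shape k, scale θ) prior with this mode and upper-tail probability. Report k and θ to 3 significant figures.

Gamma(k,θ) with k>1 has mode (k−1)θ, so θ = 140/(k−1).
Need P(X < 308) = 0.99 with θ tied to k this way. Start at k = 2, θ = 140: P(X<308) ≈ 0.645.
Too low — raise k to concentrate. Iterating converges to k ≈ 8.76.
Then θ = 140/(8.76−1) ≈ 18.1.

k ≈ 8.76, θ ≈ 18.1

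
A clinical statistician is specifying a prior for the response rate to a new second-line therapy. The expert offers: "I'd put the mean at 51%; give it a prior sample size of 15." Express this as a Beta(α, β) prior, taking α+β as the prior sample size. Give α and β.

Under the effective-sample-size interpretation, Beta(α, β) has prior mean α/(α+β) and prior sample size α+β.
So α+β = 15 and α/(α+β) = 0.51, giving α = 0.51·15 = 7.65 and β = 15 − 7.65 = 7.35.

α = 7.65, β = 7.35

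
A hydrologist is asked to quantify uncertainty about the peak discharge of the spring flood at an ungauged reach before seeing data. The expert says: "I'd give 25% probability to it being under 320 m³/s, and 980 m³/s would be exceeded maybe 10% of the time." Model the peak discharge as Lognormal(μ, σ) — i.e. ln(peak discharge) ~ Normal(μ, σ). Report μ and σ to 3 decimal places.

If T ~ Lognormal(μ,σ) then ln T ~ Normal(μ,σ), so the p-quantile of ln T is μ + z_p·σ.
ln(320) = 5.768 and ln(980) = 6.888; z_{0.25} = -0.6745, z_{0.9} = 1.282.
σ = (6.888 − 5.768)/(1.282 − (-0.6745)) = 0.572.
μ = 5.768 − (-0.6745)·0.572 = 6.154.

μ ≈ 6.154, σ ≈ 0.572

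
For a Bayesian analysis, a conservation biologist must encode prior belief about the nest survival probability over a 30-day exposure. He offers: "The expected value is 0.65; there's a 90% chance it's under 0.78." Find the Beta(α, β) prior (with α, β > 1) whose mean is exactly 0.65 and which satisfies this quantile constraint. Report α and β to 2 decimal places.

α ≈ 13.36, β ≈ 7.19

With mean 0.65 fixed, write α = 0.65s, β = 0.35s where s = α+β.
Need P(θ < 0.78) = 0.9 under Beta(0.65s, 0.35s). Normal approximation: (q−m)/√(m(1−m)/s) ≈ z_{0.9} = 1.28, so s ≈ 0.65·0.35·(1.28)²/(0.78−0.65)² = 22.1.
At s = 22.1: P(θ<0.78) ≈ 0.909. Adjusting to match 0.9 gives s ≈ 20.55.
So α = 0.65·20.55 ≈ 13.36, β = 0.35·20.55 ≈ 7.19.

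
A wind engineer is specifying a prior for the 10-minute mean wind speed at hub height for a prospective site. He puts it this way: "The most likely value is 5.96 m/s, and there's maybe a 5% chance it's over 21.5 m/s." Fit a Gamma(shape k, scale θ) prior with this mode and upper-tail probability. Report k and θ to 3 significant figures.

Gamma(k,θ) with k>1 has mode (k−1)θ, so θ = 5.96/(k−1).
Need P(X < 21.5) = 0.95 with θ tied to k this way. Start at k = 2, θ = 5.96: P(X<21.5) ≈ 0.875.
Too low — raise k to concentrate. Iterating converges to k ≈ 2.56.
Then θ = 5.96/(2.56−1) ≈ 3.82.

k ≈ 2.56, θ ≈ 3.82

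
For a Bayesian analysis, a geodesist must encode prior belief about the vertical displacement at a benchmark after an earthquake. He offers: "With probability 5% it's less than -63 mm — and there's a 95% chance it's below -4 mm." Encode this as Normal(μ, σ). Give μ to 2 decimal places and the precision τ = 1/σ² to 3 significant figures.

μ = -33.50, τ = 0.00311

The p-quantile of Normal(μ,σ) is μ + z_p·σ, with z_{0.05} = -1.645 and z_{0.95} = 1.645.
Eliminate σ: μ = (z₂·x₁ − z₁·x₂)/(z₂ − z₁) = (1.645·-63 − (-1.645)·-4)/3.29 = -33.50.
Then σ = (x₂ − x₁)/(z₂ − z₁) = (-4 − -63)/3.29 = 17.93.
Precision τ = 1/σ² = 1/17.93² = 0.00311.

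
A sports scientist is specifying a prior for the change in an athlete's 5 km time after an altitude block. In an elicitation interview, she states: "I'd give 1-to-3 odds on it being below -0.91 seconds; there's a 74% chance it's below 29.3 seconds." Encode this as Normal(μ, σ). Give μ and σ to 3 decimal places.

μ = 14.552, σ = 22.924

For Normal(μ,σ), the p-quantile is μ + z_p·σ. Here z_{0.25} = -0.6745, z_{0.74} = 0.6433.
So -0.91 = μ − 0.6745σ and 29.3 = μ + 0.6433σ.
Subtracting: σ = (29.3 − -0.91)/(0.6433 − (-0.6745)) = 22.924.
Then μ = -0.91 − (-0.6745)·22.924 = 14.552.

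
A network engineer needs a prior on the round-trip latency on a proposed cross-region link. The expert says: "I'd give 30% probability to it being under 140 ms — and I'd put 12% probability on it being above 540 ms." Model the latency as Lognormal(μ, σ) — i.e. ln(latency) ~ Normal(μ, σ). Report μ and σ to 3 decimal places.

If T ~ Lognormal(μ,σ) then ln T ~ Normal(μ,σ), so the p-quantile of ln T is μ + z_p·σ.
ln(140) = 4.942 and ln(540) = 6.292; z_{0.3} = -0.5244, z_{0.88} = 1.175.
σ = (6.292 − 4.942)/(1.175 − (-0.5244)) = 0.794.
μ = 4.942 − (-0.5244)·0.794 = 5.358.

μ ≈ 5.358, σ ≈ 0.794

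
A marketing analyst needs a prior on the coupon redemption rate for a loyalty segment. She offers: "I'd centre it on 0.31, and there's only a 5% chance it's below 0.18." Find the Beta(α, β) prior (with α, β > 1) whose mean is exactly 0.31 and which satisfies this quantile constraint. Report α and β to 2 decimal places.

With mean 0.31 fixed, write α = 0.31s, β = 0.69s where s = α+β.
Need P(θ < 0.18) = 0.05 under Beta(0.31s, 0.69s). Normal approximation: (q−m)/√(m(1−m)/s) ≈ z_{0.05} = -1.64, so s ≈ 0.31·0.69·(-1.64)²/(0.18−0.31)² = 34.2.
At s = 34.2: P(θ<0.18) ≈ 0.038. Adjusting to match 0.05 gives s ≈ 29.60.
So α = 0.31·29.60 ≈ 9.18, β = 0.69·29.60 ≈ 20.42.

α ≈ 9.18, β ≈ 20.42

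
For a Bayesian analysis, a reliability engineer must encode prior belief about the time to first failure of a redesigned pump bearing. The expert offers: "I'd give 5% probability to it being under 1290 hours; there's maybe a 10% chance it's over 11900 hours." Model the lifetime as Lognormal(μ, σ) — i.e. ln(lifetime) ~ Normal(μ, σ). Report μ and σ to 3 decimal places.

If T ~ Lognormal(μ,σ) then ln T ~ Normal(μ,σ), so the p-quantile of ln T is μ + z_p·σ.
ln(1290) = 7.162 and ln(11900) = 9.384; z_{0.05} = -1.645, z_{0.9} = 1.282.
σ = (9.384 − 7.162)/(1.282 − (-1.645)) = 0.759.
μ = 7.162 − (-1.645)·0.759 = 8.411.

μ ≈ 8.411, σ ≈ 0.759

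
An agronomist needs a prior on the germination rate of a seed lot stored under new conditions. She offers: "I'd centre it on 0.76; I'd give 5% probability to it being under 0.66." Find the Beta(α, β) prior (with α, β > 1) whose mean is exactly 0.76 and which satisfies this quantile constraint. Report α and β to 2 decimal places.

α ≈ 41.08, β ≈ 12.97

With mean 0.76 fixed, write α = 0.76s, β = 0.24s where s = α+β.
Need P(θ < 0.66) = 0.05 under Beta(0.76s, 0.24s). Normal approximation: (q−m)/√(m(1−m)/s) ≈ z_{0.05} = -1.64, so s ≈ 0.76·0.24·(-1.64)²/(0.66−0.76)² = 49.3.
At s = 49.3: P(θ<0.66) ≈ 0.058. Adjusting to match 0.05 gives s ≈ 54.05.
So α = 0.76·54.05 ≈ 41.08, β = 0.24·54.05 ≈ 12.97.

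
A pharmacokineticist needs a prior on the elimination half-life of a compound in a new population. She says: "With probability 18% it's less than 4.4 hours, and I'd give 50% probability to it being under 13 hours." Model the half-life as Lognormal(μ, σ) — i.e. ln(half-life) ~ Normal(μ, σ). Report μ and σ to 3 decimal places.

μ ≈ 2.565, σ ≈ 1.184

If T ~ Lognormal(μ,σ) then ln T ~ Normal(μ,σ), so the p-quantile of ln T is μ + z_p·σ.
ln(4.4) = 1.482 and ln(13) = 2.565; z_{0.18} = -0.9154, z_{0.5} = 0.
σ = (2.565 − 1.482)/(0 − (-0.9154)) = 1.184.
μ = 1.482 − (-0.9154)·1.184 = 2.565.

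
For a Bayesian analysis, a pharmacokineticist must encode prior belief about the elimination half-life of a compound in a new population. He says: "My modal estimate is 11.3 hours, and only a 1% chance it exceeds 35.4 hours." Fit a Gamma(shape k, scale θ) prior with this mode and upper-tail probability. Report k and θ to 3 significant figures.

Gamma(k,θ) with k>1 has mode (k−1)θ, so θ = 11.3/(k−1).
Need P(X < 35.4) = 0.99 with θ tied to k this way. Start at k = 2, θ = 11.3: P(X<35.4) ≈ 0.820.
Too low — raise k to concentrate. Iterating converges to k ≈ 4.42.
Then θ = 11.3/(4.42−1) ≈ 3.31.

k ≈ 4.42, θ ≈ 3.31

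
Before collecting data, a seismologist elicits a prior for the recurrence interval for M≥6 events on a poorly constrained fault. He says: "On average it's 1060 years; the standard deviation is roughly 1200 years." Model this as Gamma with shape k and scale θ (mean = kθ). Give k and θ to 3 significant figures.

k ≈ 0.78, θ ≈ 1360

For Gamma(k, scale θ): mean = kθ, variance = kθ², so CV = 1/√k.
CV = SD/mean = 1200/1060 = 1.132, hence k = 1/CV² = 0.78.
Then θ = mean/k = 1060/0.78 = 1360.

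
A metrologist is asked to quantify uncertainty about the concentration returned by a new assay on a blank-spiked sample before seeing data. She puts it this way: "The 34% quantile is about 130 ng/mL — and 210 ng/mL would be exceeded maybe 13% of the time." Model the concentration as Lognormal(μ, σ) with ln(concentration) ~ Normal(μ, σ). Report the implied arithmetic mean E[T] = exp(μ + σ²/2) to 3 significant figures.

E[T] ≈ 155 ng/mL

If T ~ Lognormal(μ,σ) then ln T ~ Normal(μ,σ), so the p-quantile of ln T is μ + z_p·σ.
ln(130) = 4.868 and ln(210) = 5.347; z_{0.34} = -0.4125, z_{0.87} = 1.126.
σ = (5.347 − 4.868)/(1.126 − (-0.4125)) = 0.312.
μ = 4.868 − (-0.4125)·0.312 = 4.996.
E[T] = exp(μ + σ²/2) = exp(4.996 + 0.0486) = 155 ng/mL.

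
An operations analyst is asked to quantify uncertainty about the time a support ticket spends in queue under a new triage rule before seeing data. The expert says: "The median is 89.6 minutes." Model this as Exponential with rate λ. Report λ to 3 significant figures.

λ ≈ 0.00774

Exponential median = ln 2 / λ, so λ = ln 2 / 89.6 = 0.00774.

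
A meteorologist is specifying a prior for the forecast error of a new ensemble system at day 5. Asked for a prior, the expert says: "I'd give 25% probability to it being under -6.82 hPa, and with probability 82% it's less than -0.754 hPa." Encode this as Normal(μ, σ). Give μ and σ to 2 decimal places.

μ = -4.25, σ = 3.82

For Normal(μ,σ), the p-quantile is μ + z_p·σ. Here z_{0.25} = -0.6745, z_{0.82} = 0.9154.
So -6.82 = μ − 0.6745σ and -0.754 = μ + 0.9154σ.
Subtracting: σ = (-0.754 − -6.82)/(0.9154 − (-0.6745)) = 3.82.
Then μ = -6.82 − (-0.6745)·3.82 = -4.25.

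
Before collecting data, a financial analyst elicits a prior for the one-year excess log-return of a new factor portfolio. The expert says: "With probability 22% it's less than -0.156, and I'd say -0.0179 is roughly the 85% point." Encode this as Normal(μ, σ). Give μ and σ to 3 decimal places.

μ = -0.097, σ = 0.076

For Normal(μ,σ), the p-quantile is μ + z_p·σ. Here z_{0.22} = -0.7722, z_{0.85} = 1.036.
So -0.156 = μ − 0.7722σ and -0.0179 = μ + 1.036σ.
Subtracting: σ = (-0.0179 − -0.156)/(1.036 − (-0.7722)) = 0.076.
Then μ = -0.156 − (-0.7722)·0.076 = -0.097.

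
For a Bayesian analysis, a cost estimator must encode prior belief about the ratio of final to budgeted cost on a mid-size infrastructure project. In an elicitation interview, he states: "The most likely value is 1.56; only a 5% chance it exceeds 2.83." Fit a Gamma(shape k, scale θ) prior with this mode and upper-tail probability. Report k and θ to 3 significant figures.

Gamma(k,θ) with k>1 has mode (k−1)θ, so θ = 1.56/(k−1).
Need P(X < 2.83) = 0.95 with θ tied to k this way. Start at k = 2, θ = 1.56: P(X<2.83) ≈ 0.541.
Too low — raise k to concentrate. Iterating converges to k ≈ 8.85.
Then θ = 1.56/(8.85−1) ≈ 0.199.

k ≈ 8.85, θ ≈ 0.199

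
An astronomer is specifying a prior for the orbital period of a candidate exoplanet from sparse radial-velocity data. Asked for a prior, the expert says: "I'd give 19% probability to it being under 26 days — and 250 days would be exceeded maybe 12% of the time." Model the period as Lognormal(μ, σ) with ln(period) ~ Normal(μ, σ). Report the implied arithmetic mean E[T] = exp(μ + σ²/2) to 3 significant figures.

E[T] ≈ 126 days

If T ~ Lognormal(μ,σ) then ln T ~ Normal(μ,σ), so the p-quantile of ln T is μ + z_p·σ.
ln(26) = 3.258 and ln(250) = 5.521; z_{0.19} = -0.8779, z_{0.88} = 1.175.
σ = (5.521 − 3.258)/(1.175 − (-0.8779)) = 1.103.
μ = 3.258 − (-0.8779)·1.103 = 4.226.
E[T] = exp(μ + σ²/2) = exp(4.226 + 0.6078) = 126 days.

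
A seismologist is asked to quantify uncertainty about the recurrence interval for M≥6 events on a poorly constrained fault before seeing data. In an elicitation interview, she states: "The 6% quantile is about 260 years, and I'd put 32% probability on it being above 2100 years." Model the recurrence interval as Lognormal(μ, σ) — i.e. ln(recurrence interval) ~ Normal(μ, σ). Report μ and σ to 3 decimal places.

μ ≈ 7.167, σ ≈ 1.033

If T ~ Lognormal(μ,σ) then ln T ~ Normal(μ,σ), so the p-quantile of ln T is μ + z_p·σ.
ln(260) = 5.561 and ln(2100) = 7.65; z_{0.06} = -1.555, z_{0.68} = 0.4677.
σ = (7.65 − 5.561)/(0.4677 − (-1.555)) = 1.033.
μ = 5.561 − (-1.555)·1.033 = 7.167.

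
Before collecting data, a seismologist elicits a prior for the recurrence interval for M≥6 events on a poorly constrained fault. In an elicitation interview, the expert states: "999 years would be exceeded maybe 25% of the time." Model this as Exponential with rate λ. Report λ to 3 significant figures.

P(T > 999.0) = e^(−λ·999.0) = 0.25, so λ = −ln(0.25)/999.0 = 0.00139.

λ ≈ 0.00139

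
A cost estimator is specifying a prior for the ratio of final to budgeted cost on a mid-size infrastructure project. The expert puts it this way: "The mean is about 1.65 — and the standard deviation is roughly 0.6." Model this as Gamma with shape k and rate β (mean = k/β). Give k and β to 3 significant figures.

k ≈ 7.56, β ≈ 4.58

For Gamma(k, rate β): mean = k/β, variance = k/β², so CV = 1/√k.
CV = SD/mean = 0.6/1.65 = 0.3636, hence k = 1/CV² = 7.56.
Then β = k/mean = 7.56/1.65 = 4.58.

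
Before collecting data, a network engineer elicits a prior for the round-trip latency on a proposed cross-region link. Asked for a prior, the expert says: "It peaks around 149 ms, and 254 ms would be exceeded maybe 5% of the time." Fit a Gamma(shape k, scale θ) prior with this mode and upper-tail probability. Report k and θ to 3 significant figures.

Gamma(k,θ) with k>1 has mode (k−1)θ, so θ = 149/(k−1).
Need P(X < 254) = 0.95 with θ tied to k this way. Start at k = 2, θ = 149: P(X<254) ≈ 0.508.
Too low — raise k to concentrate. Iterating converges to k ≈ 10.8.
Then θ = 149/(10.8−1) ≈ 15.2.

k ≈ 10.8, θ ≈ 15.2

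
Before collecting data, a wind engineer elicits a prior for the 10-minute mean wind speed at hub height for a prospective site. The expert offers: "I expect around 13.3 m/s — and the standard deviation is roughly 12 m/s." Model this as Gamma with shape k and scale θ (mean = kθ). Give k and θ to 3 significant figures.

k ≈ 1.23, θ ≈ 10.8

For Gamma(k, scale θ): mean = kθ, variance = kθ², so CV = 1/√k.
CV = SD/mean = 12/13.3 = 0.9023, hence k = 1/CV² = 1.23.
Then θ = mean/k = 13.3/1.23 = 10.8.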